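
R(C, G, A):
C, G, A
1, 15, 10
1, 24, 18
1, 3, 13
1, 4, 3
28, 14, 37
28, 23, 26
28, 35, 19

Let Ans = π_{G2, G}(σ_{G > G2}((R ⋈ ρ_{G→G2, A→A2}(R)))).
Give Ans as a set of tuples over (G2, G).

{(14, 23), (14, 35), (15, 24), (23, 35), (3, 15), (3, 24), (3, 4), (4, 15), (4, 24)}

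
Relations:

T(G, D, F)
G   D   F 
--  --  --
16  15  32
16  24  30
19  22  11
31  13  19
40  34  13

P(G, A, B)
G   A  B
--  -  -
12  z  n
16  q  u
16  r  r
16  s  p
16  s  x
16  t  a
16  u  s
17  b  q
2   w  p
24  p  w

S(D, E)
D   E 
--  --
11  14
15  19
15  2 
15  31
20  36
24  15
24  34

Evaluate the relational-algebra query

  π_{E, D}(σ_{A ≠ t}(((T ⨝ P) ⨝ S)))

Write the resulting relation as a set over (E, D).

{(15, 24), (19, 15), (2, 15), (31, 15), (34, 24)}

T ⋈ P (natural join on G): {(16, 15, 32, q, u), (16, 15, 32, r, r), (16, 15, 32, s, p), (16, 15, 32, s, x), (16, 15, 32, t, a), (16, 15, 32, u, s), (16, 24, 30, q, u), (16, 24, 30, r, r), (16, 24, 30, s, p), (16, 24, 30, s, x), (16, 24, 30, t, a), (16, 24, 30, u, s)}
(T ⨝ P) ⋈ S (natural join on D): {(16, 15, 32, q, u, 19), (16, 15, 32, q, u, 2), (16, 15, 32, q, u, 31), (16, 15, 32, r, r, 19), (16, 15, 32, r, r, 2), (16, 15, 32, r, r, 31), (16, 15, 32, s, p, 19), (16, 15, 32, s, p, 2), (16, 15, 32, s, p, 31), (16, 15, 32, s, x, 19), (16, 15, 32, s, x, 2), (16, 15, 32, s, x, 31), (16, 15, 32, t, a, 19), (16, 15, 32, t, a, 2), (16, 15, 32, t, a, 31), (16, 15, 32, u, s, 19), (16, 15, 32, u, s, 2), (16, 15, 32, u, s, 31), (16, 24, 30, q, u, 15), (16, 24, 30, q, u, 34), (16, 24, 30, r, r, 15), (16, 24, 30, r, r, 34), (16, 24, 30, s, p, 15), (16, 24, 30, s, p, 34), (16, 24, 30, s, x, 15), (16, 24, 30, s, x, 34), (16, 24, 30, t, a, 15), (16, 24, 30, t, a, 34), (16, 24, 30, u, s, 15), (16, 24, 30, u, s, 34)}
Filtering on A ≠ t leaves {(16, 15, 32, q, u, 19), (16, 15, 32, q, u, 2), (16, 15, 32, q, u, 31), (16, 15, 32, r, r, 19), (16, 15, 32, r, r, 2), (16, 15, 32, r, r, 31), (16, 15, 32, s, p, 19), (16, 15, 32, s, p, 2), (16, 15, 32, s, p, 31), (16, 15, 32, s, x, 19), (16, 15, 32, s, x, 2), (16, 15, 32, s, x, 31), (16, 15, 32, u, s, 19), (16, 15, 32, u, s, 2), (16, 15, 32, u, s, 31), (16, 24, 30, q, u, 15), (16, 24, 30, q, u, 34), (16, 24, 30, r, r, 15), (16, 24, 30, r, r, 34), (16, 24, 30, s, p, 15), (16, 24, 30, s, p, 34), (16, 24, 30, s, x, 15), (16, 24, 30, s, x, 34), (16, 24, 30, u, s, 15), (16, 24, 30, u, s, 34)}.
Projecting to E, D (20 duplicate(s) eliminated): {(15, 24), (19, 15), (2, 15), (31, 15), (34, 24)}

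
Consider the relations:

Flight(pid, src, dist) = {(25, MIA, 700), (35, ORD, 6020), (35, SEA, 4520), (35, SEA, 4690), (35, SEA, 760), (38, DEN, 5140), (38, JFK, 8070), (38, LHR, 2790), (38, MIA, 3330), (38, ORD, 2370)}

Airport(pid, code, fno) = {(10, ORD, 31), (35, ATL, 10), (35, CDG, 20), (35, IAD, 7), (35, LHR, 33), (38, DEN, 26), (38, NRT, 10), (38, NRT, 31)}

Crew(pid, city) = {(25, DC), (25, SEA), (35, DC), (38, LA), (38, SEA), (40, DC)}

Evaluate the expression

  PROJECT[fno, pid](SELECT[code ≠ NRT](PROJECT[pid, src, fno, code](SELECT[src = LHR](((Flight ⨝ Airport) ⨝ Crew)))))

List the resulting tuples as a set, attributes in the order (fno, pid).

{(26, 38)}

Natural join on pid: {(35, ORD, 6020, ATL, 10), (35, ORD, 6020, CDG, 20), (35, ORD, 6020, IAD, 7), (35, ORD, 6020, LHR, 33), (35, SEA, 4520, ATL, 10), (35, SEA, 4520, CDG, 20), (35, SEA, 4520, IAD, 7), (35, SEA, 4520, LHR, 33), (35, SEA, 4690, ATL, 10), (35, SEA, 4690, CDG, 20), (35, SEA, 4690, IAD, 7), (35, SEA, 4690, LHR, 33), (35, SEA, 760, ATL, 10), (35, SEA, 760, CDG, 20), (35, SEA, 760, IAD, 7), (35, SEA, 760, LHR, 33), (38, DEN, 5140, DEN, 26), (38, DEN, 5140, NRT, 10), (38, DEN, 5140, NRT, 31), (38, JFK, 8070, DEN, 26), (38, JFK, 8070, NRT, 10), (38, JFK, 8070, NRT, 31), (38, LHR, 2790, DEN, 26), (38, LHR, 2790, NRT, 10), (38, LHR, 2790, NRT, 31), (38, MIA, 3330, DEN, 26), (38, MIA, 3330, NRT, 10), (38, MIA, 3330, NRT, 31), (38, ORD, 2370, DEN, 26), (38, ORD, 2370, NRT, 10), (38, ORD, 2370, NRT, 31)}
Natural join on pid: {(35, ORD, 6020, ATL, 10, DC), (35, ORD, 6020, CDG, 20, DC), (35, ORD, 6020, IAD, 7, DC), (35, ORD, 6020, LHR, 33, DC), (35, SEA, 4520, ATL, 10, DC), (35, SEA, 4520, CDG, 20, DC), (35, SEA, 4520, IAD, 7, DC), (35, SEA, 4520, LHR, 33, DC), (35, SEA, 4690, ATL, 10, DC), (35, SEA, 4690, CDG, 20, DC), (35, SEA, 4690, IAD, 7, DC), (35, SEA, 4690, LHR, 33, DC), (35, SEA, 760, ATL, 10, DC), (35, SEA, 760, CDG, 20, DC), (35, SEA, 760, IAD, 7, DC), (35, SEA, 760, LHR, 33, DC), (38, DEN, 5140, DEN, 26, LA), (38, DEN, 5140, DEN, 26, SEA), (38, DEN, 5140, NRT, 10, LA), (38, DEN, 5140, NRT, 10, SEA), (38, DEN, 5140, NRT, 31, LA), (38, DEN, 5140, NRT, 31, SEA), (38, JFK, 8070, DEN, 26, LA), (38, JFK, 8070, DEN, 26, SEA), (38, JFK, 8070, NRT, 10, LA), (38, JFK, 8070, NRT, 10, SEA), (38, JFK, 8070, NRT, 31, LA), (38, JFK, 8070, NRT, 31, SEA), (38, LHR, 2790, DEN, 26, LA), (38, LHR, 2790, DEN, 26, SEA), (38, LHR, 2790, NRT, 10, LA), (38, LHR, 2790, NRT, 10, SEA), (38, LHR, 2790, NRT, 31, LA), (38, LHR, 2790, NRT, 31, SEA), (38, MIA, 3330, DEN, 26, LA), (38, MIA, 3330, DEN, 26, SEA), (38, MIA, 3330, NRT, 10, LA), (38, MIA, 3330, NRT, 10, SEA), (38, MIA, 3330, NRT, 31, LA), (38, MIA, 3330, NRT, 31, SEA), (38, ORD, 2370, DEN, 26, LA), (38, ORD, 2370, DEN, 26, SEA), (38, ORD, 2370, NRT, 10, LA), (38, ORD, 2370, NRT, 10, SEA), (38, ORD, 2370, NRT, 31, LA), (38, ORD, 2370, NRT, 31, SEA)}
Apply σ_{src = LHR}; surviving tuples: {(38, LHR, 2790, DEN, 26, LA), (38, LHR, 2790, DEN, 26, SEA), (38, LHR, 2790, NRT, 10, LA), (38, LHR, 2790, NRT, 10, SEA), (38, LHR, 2790, NRT, 31, LA), (38, LHR, 2790, NRT, 31, SEA)}
π_{pid, src, fno, code} gives {(38, LHR, 10, NRT), (38, LHR, 26, DEN), (38, LHR, 31, NRT)} (3 duplicate(s) eliminated).
Apply σ_{code ≠ NRT}; surviving tuples: {(38, LHR, 26, DEN)}
π_{fno, pid} gives {(26, 38)}.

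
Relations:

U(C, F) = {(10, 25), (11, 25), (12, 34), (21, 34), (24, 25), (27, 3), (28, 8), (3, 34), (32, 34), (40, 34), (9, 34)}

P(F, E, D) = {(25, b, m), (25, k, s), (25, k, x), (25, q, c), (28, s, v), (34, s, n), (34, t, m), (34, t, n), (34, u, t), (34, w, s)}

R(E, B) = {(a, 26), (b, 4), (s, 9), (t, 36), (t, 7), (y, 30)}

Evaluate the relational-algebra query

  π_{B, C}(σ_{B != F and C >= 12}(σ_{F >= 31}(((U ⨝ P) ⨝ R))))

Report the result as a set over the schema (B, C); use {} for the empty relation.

{(36, 12), (36, 21), (36, 32), (36, 40), (7, 12), (7, 21), (7, 32), (7, 40), (9, 12), (9, 21), (9, 32), (9, 40)}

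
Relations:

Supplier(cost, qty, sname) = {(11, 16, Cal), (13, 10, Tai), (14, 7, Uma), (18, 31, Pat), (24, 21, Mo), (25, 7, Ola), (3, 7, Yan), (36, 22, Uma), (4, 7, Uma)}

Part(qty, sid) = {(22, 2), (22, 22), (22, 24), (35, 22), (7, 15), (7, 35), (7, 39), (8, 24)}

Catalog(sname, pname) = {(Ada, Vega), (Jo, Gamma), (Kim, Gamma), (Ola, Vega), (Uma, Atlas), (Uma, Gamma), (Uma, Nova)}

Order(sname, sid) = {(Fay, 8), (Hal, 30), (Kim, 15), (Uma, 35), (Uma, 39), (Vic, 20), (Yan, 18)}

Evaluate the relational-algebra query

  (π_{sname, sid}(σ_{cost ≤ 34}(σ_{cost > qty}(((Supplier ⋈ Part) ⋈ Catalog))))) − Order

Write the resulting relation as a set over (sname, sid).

{(Ola, 15), (Ola, 35), (Ola, 39), (Uma, 15)}

Supplier ⋈ Part (natural join on qty): {(14, 7, Uma, 15), (14, 7, Uma, 35), (14, 7, Uma, 39), (25, 7, Ola, 15), (25, 7, Ola, 35), (25, 7, Ola, 39), (3, 7, Yan, 15), (3, 7, Yan, 35), (3, 7, Yan, 39), (36, 22, Uma, 2), (36, 22, Uma, 22), (36, 22, Uma, 24), (4, 7, Uma, 15), (4, 7, Uma, 35), (4, 7, Uma, 39)}
(Supplier ⋈ Part) ⋈ Catalog (natural join on sname): {(14, 7, Uma, 15, Atlas), (14, 7, Uma, 15, Gamma), (14, 7, Uma, 15, Nova), (14, 7, Uma, 35, Atlas), (14, 7, Uma, 35, Gamma), (14, 7, Uma, 35, Nova), (14, 7, Uma, 39, Atlas), (14, 7, Uma, 39, Gamma), (14, 7, Uma, 39, Nova), (25, 7, Ola, 15, Vega), (25, 7, Ola, 35, Vega), (25, 7, Ola, 39, Vega), (36, 22, Uma, 2, Atlas), (36, 22, Uma, 2, Gamma), (36, 22, Uma, 2, Nova), (36, 22, Uma, 22, Atlas), (36, 22, Uma, 22, Gamma), (36, 22, Uma, 22, Nova), (36, 22, Uma, 24, Atlas), (36, 22, Uma, 24, Gamma), (36, 22, Uma, 24, Nova), (4, 7, Uma, 15, Atlas), (4, 7, Uma, 15, Gamma), (4, 7, Uma, 15, Nova), (4, 7, Uma, 35, Atlas), (4, 7, Uma, 35, Gamma), (4, 7, Uma, 35, Nova), (4, 7, Uma, 39, Atlas), (4, 7, Uma, 39, Gamma), (4, 7, Uma, 39, Nova)}
σ[cost > qty]: keep tuples satisfying cost > qty → {(14, 7, Uma, 15, Atlas), (14, 7, Uma, 15, Gamma), (14, 7, Uma, 15, Nova), (14, 7, Uma, 35, Atlas), (14, 7, Uma, 35, Gamma), (14, 7, Uma, 35, Nova), (14, 7, Uma, 39, Atlas), (14, 7, Uma, 39, Gamma), (14, 7, Uma, 39, Nova), (25, 7, Ola, 15, Vega), (25, 7, Ola, 35, Vega), (25, 7, Ola, 39, Vega), (36, 22, Uma, 2, Atlas), (36, 22, Uma, 2, Gamma), (36, 22, Uma, 2, Nova), (36, 22, Uma, 22, Atlas), (36, 22, Uma, 22, Gamma), (36, 22, Uma, 22, Nova), (36, 22, Uma, 24, Atlas), (36, 22, Uma, 24, Gamma), (36, 22, Uma, 24, Nova)}
σ[cost ≤ 34]: keep tuples satisfying cost ≤ 34 → {(14, 7, Uma, 15, Atlas), (14, 7, Uma, 15, Gamma), (14, 7, Uma, 15, Nova), (14, 7, Uma, 35, Atlas), (14, 7, Uma, 35, Gamma), (14, 7, Uma, 35, Nova), (14, 7, Uma, 39, Atlas), (14, 7, Uma, 39, Gamma), (14, 7, Uma, 39, Nova), (25, 7, Ola, 15, Vega), (25, 7, Ola, 35, Vega), (25, 7, Ola, 39, Vega)}
π_{sname, sid} gives {(Ola, 15), (Ola, 35), (Ola, 39), (Uma, 15), (Uma, 35), (Uma, 39)} (6 duplicate(s) eliminated).
Difference: {(Ola, 15), (Ola, 35), (Ola, 39), (Uma, 15), (Uma, 35), (Uma, 39)} with {(Fay, 8), (Hal, 30), (Kim, 15), (Uma, 35), (Uma, 39), (Vic, 20), (Yan, 18)} → {(Ola, 15), (Ola, 35), (Ola, 39), (Uma, 15)}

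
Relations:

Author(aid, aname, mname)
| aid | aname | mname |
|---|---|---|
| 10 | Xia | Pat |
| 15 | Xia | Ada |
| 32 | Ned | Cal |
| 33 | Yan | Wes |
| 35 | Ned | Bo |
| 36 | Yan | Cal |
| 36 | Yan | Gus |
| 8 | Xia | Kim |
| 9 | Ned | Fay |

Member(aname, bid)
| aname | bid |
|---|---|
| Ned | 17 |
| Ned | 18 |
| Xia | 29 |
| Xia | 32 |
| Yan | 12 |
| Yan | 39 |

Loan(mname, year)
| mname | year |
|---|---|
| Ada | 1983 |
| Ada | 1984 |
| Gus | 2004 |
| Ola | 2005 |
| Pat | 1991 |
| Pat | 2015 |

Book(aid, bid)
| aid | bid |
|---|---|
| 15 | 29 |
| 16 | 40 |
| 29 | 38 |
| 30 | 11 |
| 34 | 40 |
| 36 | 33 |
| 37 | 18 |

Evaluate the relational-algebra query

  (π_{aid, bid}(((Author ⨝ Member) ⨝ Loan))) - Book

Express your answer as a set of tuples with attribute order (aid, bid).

{(10, 29), (10, 32), (15, 32), (36, 12), (36, 39)}

Natural join on aname: {(10, Xia, Pat, 29), (10, Xia, Pat, 32), (15, Xia, Ada, 29), (15, Xia, Ada, 32), (32, Ned, Cal, 17), (32, Ned, Cal, 18), (33, Yan, Wes, 12), (33, Yan, Wes, 39), (35, Ned, Bo, 17), (35, Ned, Bo, 18), (36, Yan, Cal, 12), (36, Yan, Cal, 39), (36, Yan, Gus, 12), (36, Yan, Gus, 39), (8, Xia, Kim, 29), (8, Xia, Kim, 32), (9, Ned, Fay, 17), (9, Ned, Fay, 18)}
Natural join on mname: {(10, Xia, Pat, 29, 1991), (10, Xia, Pat, 29, 2015), (10, Xia, Pat, 32, 1991), (10, Xia, Pat, 32, 2015), (15, Xia, Ada, 29, 1983), (15, Xia, Ada, 29, 1984), (15, Xia, Ada, 32, 1983), (15, Xia, Ada, 32, 1984), (36, Yan, Gus, 12, 2004), (36, Yan, Gus, 39, 2004)}
π_{aid, bid} gives {(10, 29), (10, 32), (15, 29), (15, 32), (36, 12), (36, 39)} (4 duplicate(s) eliminated).
Taking the difference: {(10, 29), (10, 32), (15, 32), (36, 12), (36, 39)}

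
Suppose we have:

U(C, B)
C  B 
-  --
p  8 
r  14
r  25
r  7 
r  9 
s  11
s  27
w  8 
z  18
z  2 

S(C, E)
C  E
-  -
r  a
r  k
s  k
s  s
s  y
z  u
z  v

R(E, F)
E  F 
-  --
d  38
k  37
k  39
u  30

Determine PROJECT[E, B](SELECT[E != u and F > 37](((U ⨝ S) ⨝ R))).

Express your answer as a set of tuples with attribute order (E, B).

{(k, 11), (k, 14), (k, 25), (k, 27), (k, 7), (k, 9)}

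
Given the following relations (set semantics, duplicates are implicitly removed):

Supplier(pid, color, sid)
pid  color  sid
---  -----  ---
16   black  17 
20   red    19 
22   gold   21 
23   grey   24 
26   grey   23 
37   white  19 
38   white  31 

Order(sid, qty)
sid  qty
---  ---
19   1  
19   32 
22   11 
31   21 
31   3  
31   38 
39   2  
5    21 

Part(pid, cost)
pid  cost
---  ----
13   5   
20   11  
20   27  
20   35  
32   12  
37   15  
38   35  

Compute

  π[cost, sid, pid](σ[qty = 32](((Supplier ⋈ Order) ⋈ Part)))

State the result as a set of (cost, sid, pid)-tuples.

{(11, 19, 20), (15, 19, 37), (27, 19, 20), (35, 19, 20)}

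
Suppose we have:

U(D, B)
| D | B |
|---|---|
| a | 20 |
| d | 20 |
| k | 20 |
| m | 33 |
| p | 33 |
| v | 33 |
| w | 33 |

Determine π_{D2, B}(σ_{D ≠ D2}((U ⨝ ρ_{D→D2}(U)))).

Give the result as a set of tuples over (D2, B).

ρ[D→D2]: schema becomes (D2, B); tuples unchanged.
Joining U and ρ_{D→D2}(U) on B yields {(a, 20, a), (a, 20, d), (a, 20, k), (d, 20, a), (d, 20, d), (d, 20, k), (k, 20, a), (k, 20, d), (k, 20, k), (m, 33, m), (m, 33, p), (m, 33, v), (m, 33, w), (p, 33, m), (p, 33, p), (p, 33, v), (p, 33, w), (v, 33, m), (v, 33, p), (v, 33, v), (v, 33, w), (w, 33, m), (w, 33, p), (w, 33, v), (w, 33, w)}.
σ[D ≠ D2]: keep tuples satisfying D ≠ D2 → {(a, 20, d), (a, 20, k), (d, 20, a), (d, 20, k), (k, 20, a), (k, 20, d), (m, 33, p), (m, 33, v), (m, 33, w), (p, 33, m), (p, 33, v), (p, 33, w), (v, 33, m), (v, 33, p), (v, 33, w), (w, 33, m), (w, 33, p), (w, 33, v)}
π[D2, B]: project onto (D2, B) (11 duplicate(s) eliminated) → {(a, 20), (d, 20), (k, 20), (m, 33), (p, 33), (v, 33), (w, 33)}

{(a, 20), (d, 20), (k, 20), (m, 33), (p, 33), (v, 33), (w, 33)}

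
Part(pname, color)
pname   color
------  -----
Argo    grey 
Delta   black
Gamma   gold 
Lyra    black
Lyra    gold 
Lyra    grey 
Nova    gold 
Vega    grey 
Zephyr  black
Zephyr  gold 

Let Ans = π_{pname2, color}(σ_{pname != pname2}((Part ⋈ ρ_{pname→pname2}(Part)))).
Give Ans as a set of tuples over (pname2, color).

ρ[pname→pname2]: schema becomes (pname2, color); tuples unchanged.
Part ⋈ ρ_{pname→pname2}(Part) (natural join on color): {(Argo, grey, Argo), (Argo, grey, Lyra), (Argo, grey, Vega), (Delta, black, Delta), (Delta, black, Lyra), (Delta, black, Zephyr), (Gamma, gold, Gamma), (Gamma, gold, Lyra), (Gamma, gold, Nova), (Gamma, gold, Zephyr), (Lyra, black, Delta), (Lyra, black, Lyra), (Lyra, black, Zephyr), (Lyra, gold, Gamma), (Lyra, gold, Lyra), (Lyra, gold, Nova), (Lyra, gold, Zephyr), (Lyra, grey, Argo), (Lyra, grey, Lyra), (Lyra, grey, Vega), (Nova, gold, Gamma), (Nova, gold, Lyra), (Nova, gold, Nova), (Nova, gold, Zephyr), (Vega, grey, Argo), (Vega, grey, Lyra), (Vega, grey, Vega), (Zephyr, black, Delta), (Zephyr, black, Lyra), (Zephyr, black, Zephyr), (Zephyr, gold, Gamma), (Zephyr, gold, Lyra), (Zephyr, gold, Nova), (Zephyr, gold, Zephyr)}
Selection pname != pname2: {(Argo, grey, Lyra), (Argo, grey, Vega), (Delta, black, Lyra), (Delta, black, Zephyr), (Gamma, gold, Lyra), (Gamma, gold, Nova), (Gamma, gold, Zephyr), (Lyra, black, Delta), (Lyra, black, Zephyr), (Lyra, gold, Gamma), (Lyra, gold, Nova), (Lyra, gold, Zephyr), (Lyra, grey, Argo), (Lyra, grey, Vega), (Nova, gold, Gamma), (Nova, gold, Lyra), (Nova, gold, Zephyr), (Vega, grey, Argo), (Vega, grey, Lyra), (Zephyr, black, Delta), (Zephyr, black, Lyra), (Zephyr, gold, Gamma), (Zephyr, gold, Lyra), (Zephyr, gold, Nova)}
π[pname2, color]: project onto (pname2, color) (14 duplicate(s) eliminated) → {(Argo, grey), (Delta, black), (Gamma, gold), (Lyra, black), (Lyra, gold), (Lyra, grey), (Nova, gold), (Vega, grey), (Zephyr, black), (Zephyr, gold)}

{(Argo, grey), (Delta, black), (Gamma, gold), (Lyra, black), (Lyra, gold), (Lyra, grey), (Nova, gold), (Vega, grey), (Zephyr, black), (Zephyr, gold)}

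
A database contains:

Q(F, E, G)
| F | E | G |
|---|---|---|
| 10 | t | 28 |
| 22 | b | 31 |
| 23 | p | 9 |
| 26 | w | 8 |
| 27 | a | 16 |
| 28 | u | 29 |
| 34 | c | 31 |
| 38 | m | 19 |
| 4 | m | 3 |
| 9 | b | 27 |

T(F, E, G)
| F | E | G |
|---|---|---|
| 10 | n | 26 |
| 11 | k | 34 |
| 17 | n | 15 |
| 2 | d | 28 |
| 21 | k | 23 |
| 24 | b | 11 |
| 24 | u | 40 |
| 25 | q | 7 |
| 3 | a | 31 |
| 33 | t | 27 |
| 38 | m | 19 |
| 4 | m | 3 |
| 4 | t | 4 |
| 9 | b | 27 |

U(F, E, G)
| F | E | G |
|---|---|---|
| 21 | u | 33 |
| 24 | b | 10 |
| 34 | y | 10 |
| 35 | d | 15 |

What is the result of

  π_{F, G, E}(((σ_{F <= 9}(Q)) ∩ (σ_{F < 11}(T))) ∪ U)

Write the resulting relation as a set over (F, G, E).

{(21, 33, u), (24, 10, b), (34, 10, y), (35, 15, d), (4, 3, m), (9, 27, b)}

Filtering on F <= 9 leaves {(4, m, 3), (9, b, 27)}.
Filtering on F < 11 leaves {(10, n, 26), (2, d, 28), (3, a, 31), (4, m, 3), (4, t, 4), (9, b, 27)}.
Set intersection of the two operands is {(4, m, 3), (9, b, 27)}.
Set union of the two operands is {(21, u, 33), (24, b, 10), (34, y, 10), (35, d, 15), (4, m, 3), (9, b, 27)}.
π_{F, G, E} gives {(21, 33, u), (24, 10, b), (34, 10, y), (35, 15, d), (4, 3, m), (9, 27, b)}.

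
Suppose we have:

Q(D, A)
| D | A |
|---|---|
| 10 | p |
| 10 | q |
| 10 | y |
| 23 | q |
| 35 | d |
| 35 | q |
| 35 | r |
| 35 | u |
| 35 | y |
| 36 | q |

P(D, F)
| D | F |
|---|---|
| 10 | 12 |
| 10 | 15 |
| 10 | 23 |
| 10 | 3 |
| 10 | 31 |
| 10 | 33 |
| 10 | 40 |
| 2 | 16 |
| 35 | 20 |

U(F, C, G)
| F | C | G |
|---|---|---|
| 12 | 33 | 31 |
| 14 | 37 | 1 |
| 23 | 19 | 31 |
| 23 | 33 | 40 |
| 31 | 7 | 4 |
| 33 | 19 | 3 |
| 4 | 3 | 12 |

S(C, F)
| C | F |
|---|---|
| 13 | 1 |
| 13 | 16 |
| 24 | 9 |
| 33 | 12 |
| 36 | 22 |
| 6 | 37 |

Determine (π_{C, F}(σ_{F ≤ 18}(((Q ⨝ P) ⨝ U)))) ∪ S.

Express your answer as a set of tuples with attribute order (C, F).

{(13, 1), (13, 16), (24, 9), (33, 12), (36, 22), (6, 37)}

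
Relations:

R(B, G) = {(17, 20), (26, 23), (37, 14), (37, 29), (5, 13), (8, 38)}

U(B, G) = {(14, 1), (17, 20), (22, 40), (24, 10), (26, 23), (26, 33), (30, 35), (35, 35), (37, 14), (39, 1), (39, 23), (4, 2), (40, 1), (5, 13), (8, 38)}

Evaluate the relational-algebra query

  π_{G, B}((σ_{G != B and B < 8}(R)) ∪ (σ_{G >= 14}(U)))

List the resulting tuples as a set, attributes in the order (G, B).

{(13, 5), (14, 37), (20, 17), (23, 26), (23, 39), (33, 26), (35, 30), (35, 35), (38, 8), (40, 22)}

σ[G != B and B < 8]: keep tuples satisfying G != B and B < 8 → {(5, 13)}
σ[G >= 14]: keep tuples satisfying G >= 14 → {(17, 20), (22, 40), (26, 23), (26, 33), (30, 35), (35, 35), (37, 14), (39, 23), (8, 38)}
Taking the union: {(17, 20), (22, 40), (26, 23), (26, 33), (30, 35), (35, 35), (37, 14), (39, 23), (5, 13), (8, 38)}
Keep only column(s) G, B: {(13, 5), (14, 37), (20, 17), (23, 26), (23, 39), (33, 26), (35, 30), (35, 35), (38, 8), (40, 22)}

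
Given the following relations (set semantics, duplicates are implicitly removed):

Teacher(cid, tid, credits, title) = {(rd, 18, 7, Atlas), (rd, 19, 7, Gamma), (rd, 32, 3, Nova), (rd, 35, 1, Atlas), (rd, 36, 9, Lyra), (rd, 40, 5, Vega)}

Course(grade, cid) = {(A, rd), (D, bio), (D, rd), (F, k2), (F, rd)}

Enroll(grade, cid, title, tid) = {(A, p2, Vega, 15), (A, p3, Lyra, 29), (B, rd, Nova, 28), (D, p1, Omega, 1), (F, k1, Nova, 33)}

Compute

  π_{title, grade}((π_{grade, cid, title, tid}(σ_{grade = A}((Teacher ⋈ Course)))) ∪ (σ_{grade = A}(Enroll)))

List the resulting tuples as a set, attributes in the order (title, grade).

{(Atlas, A), (Gamma, A), (Lyra, A), (Nova, A), (Vega, A)}

Joining Teacher and Course on cid yields {(rd, 18, 7, Atlas, A), (rd, 18, 7, Atlas, D), (rd, 18, 7, Atlas, F), (rd, 19, 7, Gamma, A), (rd, 19, 7, Gamma, D), (rd, 19, 7, Gamma, F), (rd, 32, 3, Nova, A), (rd, 32, 3, Nova, D), (rd, 32, 3, Nova, F), (rd, 35, 1, Atlas, A), (rd, 35, 1, Atlas, D), (rd, 35, 1, Atlas, F), (rd, 36, 9, Lyra, A), (rd, 36, 9, Lyra, D), (rd, 36, 9, Lyra, F), (rd, 40, 5, Vega, A), (rd, 40, 5, Vega, D), (rd, 40, 5, Vega, F)}.
Selection grade = A: {(rd, 18, 7, Atlas, A), (rd, 19, 7, Gamma, A), (rd, 32, 3, Nova, A), (rd, 35, 1, Atlas, A), (rd, 36, 9, Lyra, A), (rd, 40, 5, Vega, A)}
Projecting to grade, cid, title, tid: {(A, rd, Atlas, 18), (A, rd, Atlas, 35), (A, rd, Gamma, 19), (A, rd, Lyra, 36), (A, rd, Nova, 32), (A, rd, Vega, 40)}
Selection grade = A: {(A, p2, Vega, 15), (A, p3, Lyra, 29)}
Union: {(A, rd, Atlas, 18), (A, rd, Atlas, 35), (A, rd, Gamma, 19), (A, rd, Lyra, 36), (A, rd, Nova, 32), (A, rd, Vega, 40)} with {(A, p2, Vega, 15), (A, p3, Lyra, 29)} → {(A, p2, Vega, 15), (A, p3, Lyra, 29), (A, rd, Atlas, 18), (A, rd, Atlas, 35), (A, rd, Gamma, 19), (A, rd, Lyra, 36), (A, rd, Nova, 32), (A, rd, Vega, 40)}
Projecting to title, grade (3 duplicate(s) eliminated): {(Atlas, A), (Gamma, A), (Lyra, A), (Nova, A), (Vega, A)}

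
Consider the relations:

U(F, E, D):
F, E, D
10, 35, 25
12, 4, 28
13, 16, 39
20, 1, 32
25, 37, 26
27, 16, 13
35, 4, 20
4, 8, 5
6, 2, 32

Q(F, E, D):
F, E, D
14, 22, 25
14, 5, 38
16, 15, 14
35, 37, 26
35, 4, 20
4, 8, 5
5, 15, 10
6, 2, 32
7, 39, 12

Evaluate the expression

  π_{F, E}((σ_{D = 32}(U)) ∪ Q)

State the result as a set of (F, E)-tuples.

Selection D = 32: {(20, 1, 32), (6, 2, 32)}
Taking the union: {(14, 22, 25), (14, 5, 38), (16, 15, 14), (20, 1, 32), (35, 37, 26), (35, 4, 20), (4, 8, 5), (5, 15, 10), (6, 2, 32), (7, 39, 12)}
Keep only column(s) F, E: {(14, 22), (14, 5), (16, 15), (20, 1), (35, 37), (35, 4), (4, 8), (5, 15), (6, 2), (7, 39)}

{(14, 22), (14, 5), (16, 15), (20, 1), (35, 37), (35, 4), (4, 8), (5, 15), (6, 2), (7, 39)}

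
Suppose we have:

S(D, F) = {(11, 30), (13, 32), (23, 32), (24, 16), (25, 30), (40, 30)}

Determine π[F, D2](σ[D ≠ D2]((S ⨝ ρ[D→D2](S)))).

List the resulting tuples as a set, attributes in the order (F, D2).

{(30, 11), (30, 25), (30, 40), (32, 13), (32, 23)}

ρ[D→D2]: schema becomes (D2, F); tuples unchanged.
S ⋈ ρ[D→D2](S) (natural join on F): {(11, 30, 11), (11, 30, 25), (11, 30, 40), (13, 32, 13), (13, 32, 23), (23, 32, 13), (23, 32, 23), (24, 16, 24), (25, 30, 11), (25, 30, 25), (25, 30, 40), (40, 30, 11), (40, 30, 25), (40, 30, 40)}
Filtering on D ≠ D2 leaves {(11, 30, 25), (11, 30, 40), (13, 32, 23), (23, 32, 13), (25, 30, 11), (25, 30, 40), (40, 30, 11), (40, 30, 25)}.
π_{F, D2} gives {(30, 11), (30, 25), (30, 40), (32, 13), (32, 23)} (3 duplicate(s) eliminated).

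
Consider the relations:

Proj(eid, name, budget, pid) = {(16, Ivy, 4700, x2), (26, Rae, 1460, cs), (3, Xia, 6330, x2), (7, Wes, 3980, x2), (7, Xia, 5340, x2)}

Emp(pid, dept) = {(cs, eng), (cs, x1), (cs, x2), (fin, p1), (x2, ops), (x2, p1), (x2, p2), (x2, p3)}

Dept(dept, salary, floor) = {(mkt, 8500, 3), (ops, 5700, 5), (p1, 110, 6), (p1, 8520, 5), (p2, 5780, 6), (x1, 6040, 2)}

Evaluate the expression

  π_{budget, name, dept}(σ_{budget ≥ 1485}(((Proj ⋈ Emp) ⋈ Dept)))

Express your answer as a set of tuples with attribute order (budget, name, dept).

{(3980, Wes, ops), (3980, Wes, p1), (3980, Wes, p2), (4700, Ivy, ops), (4700, Ivy, p1), (4700, Ivy, p2), (5340, Xia, ops), (5340, Xia, p1), (5340, Xia, p2), (6330, Xia, ops), (6330, Xia, p1), (6330, Xia, p2)}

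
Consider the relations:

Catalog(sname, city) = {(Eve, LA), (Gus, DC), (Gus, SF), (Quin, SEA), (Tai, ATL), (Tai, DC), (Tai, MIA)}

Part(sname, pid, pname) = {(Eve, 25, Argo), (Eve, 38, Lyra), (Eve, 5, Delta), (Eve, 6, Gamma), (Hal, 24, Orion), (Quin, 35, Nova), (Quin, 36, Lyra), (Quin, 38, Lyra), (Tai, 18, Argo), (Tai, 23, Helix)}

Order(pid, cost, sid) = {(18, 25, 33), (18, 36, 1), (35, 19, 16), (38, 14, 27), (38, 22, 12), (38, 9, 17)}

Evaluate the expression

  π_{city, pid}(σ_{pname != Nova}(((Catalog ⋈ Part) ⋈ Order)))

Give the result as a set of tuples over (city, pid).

Joining Catalog and Part on sname yields {(Eve, LA, 25, Argo), (Eve, LA, 38, Lyra), (Eve, LA, 5, Delta), (Eve, LA, 6, Gamma), (Quin, SEA, 35, Nova), (Quin, SEA, 36, Lyra), (Quin, SEA, 38, Lyra), (Tai, ATL, 18, Argo), (Tai, ATL, 23, Helix), (Tai, DC, 18, Argo), (Tai, DC, 23, Helix), (Tai, MIA, 18, Argo), (Tai, MIA, 23, Helix)}.
Joining (Catalog ⋈ Part) and Order on pid yields {(Eve, LA, 38, Lyra, 14, 27), (Eve, LA, 38, Lyra, 22, 12), (Eve, LA, 38, Lyra, 9, 17), (Quin, SEA, 35, Nova, 19, 16), (Quin, SEA, 38, Lyra, 14, 27), (Quin, SEA, 38, Lyra, 22, 12), (Quin, SEA, 38, Lyra, 9, 17), (Tai, ATL, 18, Argo, 25, 33), (Tai, ATL, 18, Argo, 36, 1), (Tai, DC, 18, Argo, 25, 33), (Tai, DC, 18, Argo, 36, 1), (Tai, MIA, 18, Argo, 25, 33), (Tai, MIA, 18, Argo, 36, 1)}.
Filtering on pname != Nova leaves {(Eve, LA, 38, Lyra, 14, 27), (Eve, LA, 38, Lyra, 22, 12), (Eve, LA, 38, Lyra, 9, 17), (Quin, SEA, 38, Lyra, 14, 27), (Quin, SEA, 38, Lyra, 22, 12), (Quin, SEA, 38, Lyra, 9, 17), (Tai, ATL, 18, Argo, 25, 33), (Tai, ATL, 18, Argo, 36, 1), (Tai, DC, 18, Argo, 25, 33), (Tai, DC, 18, Argo, 36, 1), (Tai, MIA, 18, Argo, 25, 33), (Tai, MIA, 18, Argo, 36, 1)}.
Keep only column(s) city, pid (7 duplicate(s) eliminated): {(ATL, 18), (DC, 18), (LA, 38), (MIA, 18), (SEA, 38)}

{(ATL, 18), (DC, 18), (LA, 38), (MIA, 18), (SEA, 38)}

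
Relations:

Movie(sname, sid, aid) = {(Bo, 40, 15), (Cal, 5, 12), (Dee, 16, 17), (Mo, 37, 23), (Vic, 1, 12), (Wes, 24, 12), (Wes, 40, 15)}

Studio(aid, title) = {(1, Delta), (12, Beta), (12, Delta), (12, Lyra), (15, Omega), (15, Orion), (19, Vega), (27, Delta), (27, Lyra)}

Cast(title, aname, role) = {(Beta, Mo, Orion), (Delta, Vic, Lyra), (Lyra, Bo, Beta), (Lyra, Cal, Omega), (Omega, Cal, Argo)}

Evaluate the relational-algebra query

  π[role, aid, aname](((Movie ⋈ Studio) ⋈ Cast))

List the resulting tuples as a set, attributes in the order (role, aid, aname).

{(Argo, 15, Cal), (Beta, 12, Bo), (Lyra, 12, Vic), (Omega, 12, Cal), (Orion, 12, Mo)}

Joining Movie and Studio on aid yields {(Bo, 40, 15, Omega), (Bo, 40, 15, Orion), (Cal, 5, 12, Beta), (Cal, 5, 12, Delta), (Cal, 5, 12, Lyra), (Vic, 1, 12, Beta), (Vic, 1, 12, Delta), (Vic, 1, 12, Lyra), (Wes, 24, 12, Beta), (Wes, 24, 12, Delta), (Wes, 24, 12, Lyra), (Wes, 40, 15, Omega), (Wes, 40, 15, Orion)}.
Joining (Movie ⋈ Studio) and Cast on title yields {(Bo, 40, 15, Omega, Cal, Argo), (Cal, 5, 12, Beta, Mo, Orion), (Cal, 5, 12, Delta, Vic, Lyra), (Cal, 5, 12, Lyra, Bo, Beta), (Cal, 5, 12, Lyra, Cal, Omega), (Vic, 1, 12, Beta, Mo, Orion), (Vic, 1, 12, Delta, Vic, Lyra), (Vic, 1, 12, Lyra, Bo, Beta), (Vic, 1, 12, Lyra, Cal, Omega), (Wes, 24, 12, Beta, Mo, Orion), (Wes, 24, 12, Delta, Vic, Lyra), (Wes, 24, 12, Lyra, Bo, Beta), (Wes, 24, 12, Lyra, Cal, Omega), (Wes, 40, 15, Omega, Cal, Argo)}.
π_{role, aid, aname} gives {(Argo, 15, Cal), (Beta, 12, Bo), (Lyra, 12, Vic), (Omega, 12, Cal), (Orion, 12, Mo)} (9 duplicate(s) eliminated).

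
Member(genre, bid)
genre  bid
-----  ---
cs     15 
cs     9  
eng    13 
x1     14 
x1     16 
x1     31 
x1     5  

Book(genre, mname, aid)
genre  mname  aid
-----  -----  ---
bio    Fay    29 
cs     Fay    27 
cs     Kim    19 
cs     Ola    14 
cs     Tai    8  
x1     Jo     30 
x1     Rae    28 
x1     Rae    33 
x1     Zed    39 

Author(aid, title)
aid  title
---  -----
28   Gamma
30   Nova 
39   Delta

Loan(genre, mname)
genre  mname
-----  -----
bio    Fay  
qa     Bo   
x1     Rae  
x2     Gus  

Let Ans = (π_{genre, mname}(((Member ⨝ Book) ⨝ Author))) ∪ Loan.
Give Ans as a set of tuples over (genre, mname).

Joining Member and Book on genre yields {(cs, 15, Fay, 27), (cs, 15, Kim, 19), (cs, 15, Ola, 14), (cs, 15, Tai, 8), (cs, 9, Fay, 27), (cs, 9, Kim, 19), (cs, 9, Ola, 14), (cs, 9, Tai, 8), (x1, 14, Jo, 30), (x1, 14, Rae, 28), (x1, 14, Rae, 33), (x1, 14, Zed, 39), (x1, 16, Jo, 30), (x1, 16, Rae, 28), (x1, 16, Rae, 33), (x1, 16, Zed, 39), (x1, 31, Jo, 30), (x1, 31, Rae, 28), (x1, 31, Rae, 33), (x1, 31, Zed, 39), (x1, 5, Jo, 30), (x1, 5, Rae, 28), (x1, 5, Rae, 33), (x1, 5, Zed, 39)}.
Joining (Member ⨝ Book) and Author on aid yields {(x1, 14, Jo, 30, Nova), (x1, 14, Rae, 28, Gamma), (x1, 14, Zed, 39, Delta), (x1, 16, Jo, 30, Nova), (x1, 16, Rae, 28, Gamma), (x1, 16, Zed, 39, Delta), (x1, 31, Jo, 30, Nova), (x1, 31, Rae, 28, Gamma), (x1, 31, Zed, 39, Delta), (x1, 5, Jo, 30, Nova), (x1, 5, Rae, 28, Gamma), (x1, 5, Zed, 39, Delta)}.
Keep only column(s) genre, mname (9 duplicate(s) eliminated): {(x1, Jo), (x1, Rae), (x1, Zed)}
Union: {(x1, Jo), (x1, Rae), (x1, Zed)} with {(bio, Fay), (qa, Bo), (x1, Rae), (x2, Gus)} → {(bio, Fay), (qa, Bo), (x1, Jo), (x1, Rae), (x1, Zed), (x2, Gus)}

{(bio, Fay), (qa, Bo), (x1, Jo), (x1, Rae), (x1, Zed), (x2, Gus)}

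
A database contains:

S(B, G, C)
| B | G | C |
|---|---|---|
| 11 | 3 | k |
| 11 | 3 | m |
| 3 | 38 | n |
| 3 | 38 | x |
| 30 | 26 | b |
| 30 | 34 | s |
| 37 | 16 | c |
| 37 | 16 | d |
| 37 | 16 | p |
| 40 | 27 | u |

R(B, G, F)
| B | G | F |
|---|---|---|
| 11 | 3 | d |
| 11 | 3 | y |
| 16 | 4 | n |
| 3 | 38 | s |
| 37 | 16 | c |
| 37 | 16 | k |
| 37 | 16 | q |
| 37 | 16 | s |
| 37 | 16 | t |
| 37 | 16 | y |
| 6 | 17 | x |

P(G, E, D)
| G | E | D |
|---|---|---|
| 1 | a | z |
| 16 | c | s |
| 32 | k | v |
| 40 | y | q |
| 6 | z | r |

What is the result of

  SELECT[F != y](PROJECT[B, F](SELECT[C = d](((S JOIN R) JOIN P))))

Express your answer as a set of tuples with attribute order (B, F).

{(37, c), (37, k), (37, q), (37, s), (37, t)}

S ⋈ R (natural join on B, G): {(11, 3, k, d), (11, 3, k, y), (11, 3, m, d), (11, 3, m, y), (3, 38, n, s), (3, 38, x, s), (37, 16, c, c), (37, 16, c, k), (37, 16, c, q), (37, 16, c, s), (37, 16, c, t), (37, 16, c, y), (37, 16, d, c), (37, 16, d, k), (37, 16, d, q), (37, 16, d, s), (37, 16, d, t), (37, 16, d, y), (37, 16, p, c), (37, 16, p, k), (37, 16, p, q), (37, 16, p, s), (37, 16, p, t), (37, 16, p, y)}
(S JOIN R) ⋈ P (natural join on G): {(37, 16, c, c, c, s), (37, 16, c, k, c, s), (37, 16, c, q, c, s), (37, 16, c, s, c, s), (37, 16, c, t, c, s), (37, 16, c, y, c, s), (37, 16, d, c, c, s), (37, 16, d, k, c, s), (37, 16, d, q, c, s), (37, 16, d, s, c, s), (37, 16, d, t, c, s), (37, 16, d, y, c, s), (37, 16, p, c, c, s), (37, 16, p, k, c, s), (37, 16, p, q, c, s), (37, 16, p, s, c, s), (37, 16, p, t, c, s), (37, 16, p, y, c, s)}
Apply σ_{C = d}; surviving tuples: {(37, 16, d, c, c, s), (37, 16, d, k, c, s), (37, 16, d, q, c, s), (37, 16, d, s, c, s), (37, 16, d, t, c, s), (37, 16, d, y, c, s)}
π[B, F]: project onto (B, F) → {(37, c), (37, k), (37, q), (37, s), (37, t), (37, y)}
Apply σ_{F != y}; surviving tuples: {(37, c), (37, k), (37, q), (37, s), (37, t)}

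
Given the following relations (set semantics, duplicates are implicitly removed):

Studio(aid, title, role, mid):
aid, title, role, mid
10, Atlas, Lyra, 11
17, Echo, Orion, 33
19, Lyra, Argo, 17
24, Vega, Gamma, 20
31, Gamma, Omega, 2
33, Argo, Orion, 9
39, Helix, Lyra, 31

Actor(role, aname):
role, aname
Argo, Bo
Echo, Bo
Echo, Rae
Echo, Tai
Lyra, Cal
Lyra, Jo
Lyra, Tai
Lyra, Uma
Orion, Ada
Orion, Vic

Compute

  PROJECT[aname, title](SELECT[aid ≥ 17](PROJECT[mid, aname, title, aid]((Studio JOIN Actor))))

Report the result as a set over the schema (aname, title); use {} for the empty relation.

{(Ada, Argo), (Ada, Echo), (Bo, Lyra), (Cal, Helix), (Jo, Helix), (Tai, Helix), (Uma, Helix), (Vic, Argo), (Vic, Echo)}

Natural join on role: {(10, Atlas, Lyra, 11, Cal), (10, Atlas, Lyra, 11, Jo), (10, Atlas, Lyra, 11, Tai), (10, Atlas, Lyra, 11, Uma), (17, Echo, Orion, 33, Ada), (17, Echo, Orion, 33, Vic), (19, Lyra, Argo, 17, Bo), (33, Argo, Orion, 9, Ada), (33, Argo, Orion, 9, Vic), (39, Helix, Lyra, 31, Cal), (39, Helix, Lyra, 31, Jo), (39, Helix, Lyra, 31, Tai), (39, Helix, Lyra, 31, Uma)}
Keep only column(s) mid, aname, title, aid: {(11, Cal, Atlas, 10), (11, Jo, Atlas, 10), (11, Tai, Atlas, 10), (11, Uma, Atlas, 10), (17, Bo, Lyra, 19), (31, Cal, Helix, 39), (31, Jo, Helix, 39), (31, Tai, Helix, 39), (31, Uma, Helix, 39), (33, Ada, Echo, 17), (33, Vic, Echo, 17), (9, Ada, Argo, 33), (9, Vic, Argo, 33)}
σ[aid ≥ 17]: keep tuples satisfying aid ≥ 17 → {(17, Bo, Lyra, 19), (31, Cal, Helix, 39), (31, Jo, Helix, 39), (31, Tai, Helix, 39), (31, Uma, Helix, 39), (33, Ada, Echo, 17), (33, Vic, Echo, 17), (9, Ada, Argo, 33), (9, Vic, Argo, 33)}
Keep only column(s) aname, title: {(Ada, Argo), (Ada, Echo), (Bo, Lyra), (Cal, Helix), (Jo, Helix), (Tai, Helix), (Uma, Helix), (Vic, Argo), (Vic, Echo)}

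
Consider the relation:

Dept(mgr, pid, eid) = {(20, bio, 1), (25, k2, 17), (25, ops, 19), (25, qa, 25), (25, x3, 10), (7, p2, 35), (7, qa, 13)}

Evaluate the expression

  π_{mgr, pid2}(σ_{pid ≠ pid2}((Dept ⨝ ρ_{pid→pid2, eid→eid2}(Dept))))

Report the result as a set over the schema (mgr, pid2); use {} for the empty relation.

ρ[pid→pid2, eid→eid2]: schema becomes (mgr, pid2, eid2); tuples unchanged.
Dept ⋈ ρ_{pid→pid2, eid→eid2}(Dept) (natural join on mgr): {(20, bio, 1, bio, 1), (25, k2, 17, k2, 17), (25, k2, 17, ops, 19), (25, k2, 17, qa, 25), (25, k2, 17, x3, 10), (25, ops, 19, k2, 17), (25, ops, 19, ops, 19), (25, ops, 19, qa, 25), (25, ops, 19, x3, 10), (25, qa, 25, k2, 17), (25, qa, 25, ops, 19), (25, qa, 25, qa, 25), (25, qa, 25, x3, 10), (25, x3, 10, k2, 17), (25, x3, 10, ops, 19), (25, x3, 10, qa, 25), (25, x3, 10, x3, 10), (7, p2, 35, p2, 35), (7, p2, 35, qa, 13), (7, qa, 13, p2, 35), (7, qa, 13, qa, 13)}
Selection pid ≠ pid2: {(25, k2, 17, ops, 19), (25, k2, 17, qa, 25), (25, k2, 17, x3, 10), (25, ops, 19, k2, 17), (25, ops, 19, qa, 25), (25, ops, 19, x3, 10), (25, qa, 25, k2, 17), (25, qa, 25, ops, 19), (25, qa, 25, x3, 10), (25, x3, 10, k2, 17), (25, x3, 10, ops, 19), (25, x3, 10, qa, 25), (7, p2, 35, qa, 13), (7, qa, 13, p2, 35)}
π[mgr, pid2]: project onto (mgr, pid2) (8 duplicate(s) eliminated) → {(25, k2), (25, ops), (25, qa), (25, x3), (7, p2), (7, qa)}

{(25, k2), (25, ops), (25, qa), (25, x3), (7, p2), (7, qa)}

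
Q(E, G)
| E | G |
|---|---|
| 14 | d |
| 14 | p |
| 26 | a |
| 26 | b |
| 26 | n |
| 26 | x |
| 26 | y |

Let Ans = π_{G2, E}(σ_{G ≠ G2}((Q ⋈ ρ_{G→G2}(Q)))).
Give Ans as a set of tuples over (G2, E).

{(a, 26), (b, 26), (d, 14), (n, 26), (p, 14), (x, 26), (y, 26)}

ρ[G→G2]: schema becomes (E, G2); tuples unchanged.
Natural join on E: {(14, d, d), (14, d, p), (14, p, d), (14, p, p), (26, a, a), (26, a, b), (26, a, n), (26, a, x), (26, a, y), (26, b, a), (26, b, b), (26, b, n), (26, b, x), (26, b, y), (26, n, a), (26, n, b), (26, n, n), (26, n, x), (26, n, y), (26, x, a), (26, x, b), (26, x, n), (26, x, x), (26, x, y), (26, y, a), (26, y, b), (26, y, n), (26, y, x), (26, y, y)}
Filtering on G ≠ G2 leaves {(14, d, p), (14, p, d), (26, a, b), (26, a, n), (26, a, x), (26, a, y), (26, b, a), (26, b, n), (26, b, x), (26, b, y), (26, n, a), (26, n, b), (26, n, x), (26, n, y), (26, x, a), (26, x, b), (26, x, n), (26, x, y), (26, y, a), (26, y, b), (26, y, n), (26, y, x)}.
π[G2, E]: project onto (G2, E) (15 duplicate(s) eliminated) → {(a, 26), (b, 26), (d, 14), (n, 26), (p, 14), (x, 26), (y, 26)}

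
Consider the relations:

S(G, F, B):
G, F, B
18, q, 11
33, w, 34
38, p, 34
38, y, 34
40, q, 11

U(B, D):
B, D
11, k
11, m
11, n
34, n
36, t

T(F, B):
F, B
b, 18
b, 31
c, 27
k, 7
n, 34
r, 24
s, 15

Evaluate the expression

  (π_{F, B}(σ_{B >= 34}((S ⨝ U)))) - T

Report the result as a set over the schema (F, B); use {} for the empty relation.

S ⋈ U (natural join on B): {(18, q, 11, k), (18, q, 11, m), (18, q, 11, n), (33, w, 34, n), (38, p, 34, n), (38, y, 34, n), (40, q, 11, k), (40, q, 11, m), (40, q, 11, n)}
Selection B >= 34: {(33, w, 34, n), (38, p, 34, n), (38, y, 34, n)}
π_{F, B} gives {(p, 34), (w, 34), (y, 34)}.
Set difference of the two operands is {(p, 34), (w, 34), (y, 34)}.

{(p, 34), (w, 34), (y, 34)}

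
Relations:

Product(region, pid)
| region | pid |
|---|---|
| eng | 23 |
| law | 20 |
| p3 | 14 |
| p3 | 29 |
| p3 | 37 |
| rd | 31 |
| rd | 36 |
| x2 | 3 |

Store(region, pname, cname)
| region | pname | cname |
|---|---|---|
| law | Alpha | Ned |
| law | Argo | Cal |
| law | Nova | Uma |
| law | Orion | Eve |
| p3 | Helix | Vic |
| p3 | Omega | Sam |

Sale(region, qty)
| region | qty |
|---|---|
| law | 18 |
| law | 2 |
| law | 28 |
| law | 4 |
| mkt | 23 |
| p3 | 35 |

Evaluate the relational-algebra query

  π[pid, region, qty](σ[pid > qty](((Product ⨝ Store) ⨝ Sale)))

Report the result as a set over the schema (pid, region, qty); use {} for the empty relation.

Product ⋈ Store (natural join on region): {(law, 20, Alpha, Ned), (law, 20, Argo, Cal), (law, 20, Nova, Uma), (law, 20, Orion, Eve), (p3, 14, Helix, Vic), (p3, 14, Omega, Sam), (p3, 29, Helix, Vic), (p3, 29, Omega, Sam), (p3, 37, Helix, Vic), (p3, 37, Omega, Sam)}
(Product ⨝ Store) ⋈ Sale (natural join on region): {(law, 20, Alpha, Ned, 18), (law, 20, Alpha, Ned, 2), (law, 20, Alpha, Ned, 28), (law, 20, Alpha, Ned, 4), (law, 20, Argo, Cal, 18), (law, 20, Argo, Cal, 2), (law, 20, Argo, Cal, 28), (law, 20, Argo, Cal, 4), (law, 20, Nova, Uma, 18), (law, 20, Nova, Uma, 2), (law, 20, Nova, Uma, 28), (law, 20, Nova, Uma, 4), (law, 20, Orion, Eve, 18), (law, 20, Orion, Eve, 2), (law, 20, Orion, Eve, 28), (law, 20, Orion, Eve, 4), (p3, 14, Helix, Vic, 35), (p3, 14, Omega, Sam, 35), (p3, 29, Helix, Vic, 35), (p3, 29, Omega, Sam, 35), (p3, 37, Helix, Vic, 35), (p3, 37, Omega, Sam, 35)}
σ[pid > qty]: keep tuples satisfying pid > qty → {(law, 20, Alpha, Ned, 18), (law, 20, Alpha, Ned, 2), (law, 20, Alpha, Ned, 4), (law, 20, Argo, Cal, 18), (law, 20, Argo, Cal, 2), (law, 20, Argo, Cal, 4), (law, 20, Nova, Uma, 18), (law, 20, Nova, Uma, 2), (law, 20, Nova, Uma, 4), (law, 20, Orion, Eve, 18), (law, 20, Orion, Eve, 2), (law, 20, Orion, Eve, 4), (p3, 37, Helix, Vic, 35), (p3, 37, Omega, Sam, 35)}
π[pid, region, qty]: project onto (pid, region, qty) (10 duplicate(s) eliminated) → {(20, law, 18), (20, law, 2), (20, law, 4), (37, p3, 35)}

{(20, law, 18), (20, law, 2), (20, law, 4), (37, p3, 35)}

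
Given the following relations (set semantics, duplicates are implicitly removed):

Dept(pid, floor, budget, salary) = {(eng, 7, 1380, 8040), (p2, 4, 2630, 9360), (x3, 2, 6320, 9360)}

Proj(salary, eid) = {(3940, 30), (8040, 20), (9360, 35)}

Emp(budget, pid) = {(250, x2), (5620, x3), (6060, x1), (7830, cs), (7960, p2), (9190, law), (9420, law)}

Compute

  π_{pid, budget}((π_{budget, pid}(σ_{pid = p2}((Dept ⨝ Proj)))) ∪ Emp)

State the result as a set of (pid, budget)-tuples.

Joining Dept and Proj on salary yields {(eng, 7, 1380, 8040, 20), (p2, 4, 2630, 9360, 35), (x3, 2, 6320, 9360, 35)}.
Filtering on pid = p2 leaves {(p2, 4, 2630, 9360, 35)}.
π_{budget, pid} gives {(2630, p2)}.
Taking the union: {(250, x2), (2630, p2), (5620, x3), (6060, x1), (7830, cs), (7960, p2), (9190, law), (9420, law)}
π_{pid, budget} gives {(cs, 7830), (law, 9190), (law, 9420), (p2, 2630), (p2, 7960), (x1, 6060), (x2, 250), (x3, 5620)}.

{(cs, 7830), (law, 9190), (law, 9420), (p2, 2630), (p2, 7960), (x1, 6060), (x2, 250), (x3, 5620)}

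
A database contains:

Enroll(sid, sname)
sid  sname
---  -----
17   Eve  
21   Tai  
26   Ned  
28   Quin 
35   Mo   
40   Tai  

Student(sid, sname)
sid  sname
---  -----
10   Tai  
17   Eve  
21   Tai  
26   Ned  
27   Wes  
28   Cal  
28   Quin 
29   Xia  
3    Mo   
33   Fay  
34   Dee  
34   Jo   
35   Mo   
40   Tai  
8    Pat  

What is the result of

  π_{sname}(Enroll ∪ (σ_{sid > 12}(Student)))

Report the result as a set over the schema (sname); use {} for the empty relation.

{Cal, Dee, Eve, Fay, Jo, Mo, Ned, Quin, Tai, Wes, Xia}

Filtering on sid > 12 leaves {(17, Eve), (21, Tai), (26, Ned), (27, Wes), (28, Cal), (28, Quin), (29, Xia), (33, Fay), (34, Dee), (34, Jo), (35, Mo), (40, Tai)}.
Set union of the two operands is {(17, Eve), (21, Tai), (26, Ned), (27, Wes), (28, Cal), (28, Quin), (29, Xia), (33, Fay), (34, Dee), (34, Jo), (35, Mo), (40, Tai)}.
Projecting to sname (1 duplicate(s) eliminated): {Cal, Dee, Eve, Fay, Jo, Mo, Ned, Quin, Tai, Wes, Xia}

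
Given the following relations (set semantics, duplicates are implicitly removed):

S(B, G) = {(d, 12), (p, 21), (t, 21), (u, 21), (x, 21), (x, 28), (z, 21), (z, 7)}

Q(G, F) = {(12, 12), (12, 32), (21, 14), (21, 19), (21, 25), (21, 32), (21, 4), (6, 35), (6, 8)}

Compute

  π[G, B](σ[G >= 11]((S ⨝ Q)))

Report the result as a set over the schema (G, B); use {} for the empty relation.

{(12, d), (21, p), (21, t), (21, u), (21, x), (21, z)}

Natural join on G: {(d, 12, 12), (d, 12, 32), (p, 21, 14), (p, 21, 19), (p, 21, 25), (p, 21, 32), (p, 21, 4), (t, 21, 14), (t, 21, 19), (t, 21, 25), (t, 21, 32), (t, 21, 4), (u, 21, 14), (u, 21, 19), (u, 21, 25), (u, 21, 32), (u, 21, 4), (x, 21, 14), (x, 21, 19), (x, 21, 25), (x, 21, 32), (x, 21, 4), (z, 21, 14), (z, 21, 19), (z, 21, 25), (z, 21, 32), (z, 21, 4)}
Filtering on G >= 11 leaves {(d, 12, 12), (d, 12, 32), (p, 21, 14), (p, 21, 19), (p, 21, 25), (p, 21, 32), (p, 21, 4), (t, 21, 14), (t, 21, 19), (t, 21, 25), (t, 21, 32), (t, 21, 4), (u, 21, 14), (u, 21, 19), (u, 21, 25), (u, 21, 32), (u, 21, 4), (x, 21, 14), (x, 21, 19), (x, 21, 25), (x, 21, 32), (x, 21, 4), (z, 21, 14), (z, 21, 19), (z, 21, 25), (z, 21, 32), (z, 21, 4)}.
π[G, B]: project onto (G, B) (21 duplicate(s) eliminated) → {(12, d), (21, p), (21, t), (21, u), (21, x), (21, z)}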